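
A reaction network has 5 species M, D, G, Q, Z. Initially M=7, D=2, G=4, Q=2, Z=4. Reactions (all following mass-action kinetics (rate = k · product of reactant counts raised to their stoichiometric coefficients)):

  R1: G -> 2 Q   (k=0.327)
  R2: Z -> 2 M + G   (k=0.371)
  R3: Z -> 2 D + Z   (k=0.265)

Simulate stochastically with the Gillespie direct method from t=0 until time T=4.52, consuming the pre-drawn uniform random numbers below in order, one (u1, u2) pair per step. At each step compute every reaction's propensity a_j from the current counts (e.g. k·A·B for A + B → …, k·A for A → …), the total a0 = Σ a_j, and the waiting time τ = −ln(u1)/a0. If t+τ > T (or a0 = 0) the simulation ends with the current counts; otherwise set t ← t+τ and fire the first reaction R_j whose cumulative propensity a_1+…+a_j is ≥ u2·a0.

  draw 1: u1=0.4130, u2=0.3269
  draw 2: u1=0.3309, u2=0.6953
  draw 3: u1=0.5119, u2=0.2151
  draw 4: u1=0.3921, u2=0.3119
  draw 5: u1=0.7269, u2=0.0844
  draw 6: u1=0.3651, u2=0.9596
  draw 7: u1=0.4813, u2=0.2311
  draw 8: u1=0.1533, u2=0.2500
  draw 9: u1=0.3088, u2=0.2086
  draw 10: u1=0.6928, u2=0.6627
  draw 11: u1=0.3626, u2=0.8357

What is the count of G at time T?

t=0.000: M=7 D=2 G=4 Q=2 Z=4
Draw 1: a1=1.308, a2=1.484, a3=1.060, a0=3.852; τ=−ln(0.4130)/3.852=0.230 → t=0.230; u2·a0=0.3269·3.852=1.259 ≤ a1=1.308 → R1 fires; M=7 D=2 G=3 Q=4 Z=4
Draw 2: a1=0.981, a2=1.484, a3=1.060, a0=3.525; τ=−ln(0.3309)/3.525=0.314 → t=0.543; u2·a0=0.6953·3.525=2.451; a1=0.981 < 2.451 ≤ a1+a2=2.465 → R2 fires; M=9 D=2 G=4 Q=4 Z=3
Draw 3: a1=1.308, a2=1.113, a3=0.795, a0=3.216; τ=−ln(0.5119)/3.216=0.208 → t=0.752; u2·a0=0.2151·3.216=0.692 ≤ a1=1.308 → R1 fires; M=9 D=2 G=3 Q=6 Z=3
Draw 4: a1=0.981, a2=1.113, a3=0.795, a0=2.889; τ=−ln(0.3921)/2.889=0.324 → t=1.076; u2·a0=0.3119·2.889=0.901 ≤ a1=0.981 → R1 fires; M=9 D=2 G=2 Q=8 Z=3
Draw 5: a1=0.654, a2=1.113, a3=0.795, a0=2.562; τ=−ln(0.7269)/2.562=0.124 → t=1.200; u2·a0=0.0844·2.562=0.216 ≤ a1=0.654 → R1 fires; M=9 D=2 G=1 Q=10 Z=3
Draw 6: a1=0.327, a2=1.113, a3=0.795, a0=2.235; τ=−ln(0.3651)/2.235=0.451 → t=1.651; u2·a0=0.9596·2.235=2.145; a1+a2=1.440 < 2.145 ≤ a1+…+a3=2.235 → R3 fires; M=9 D=4 G=1 Q=10 Z=3
Draw 7: a1=0.327, a2=1.113, a3=0.795, a0=2.235; τ=−ln(0.4813)/2.235=0.327 → t=1.978; u2·a0=0.2311·2.235=0.517; a1=0.327 < 0.517 ≤ a1+a2=1.440 → R2 fires; M=11 D=4 G=2 Q=10 Z=2
Draw 8: a1=0.654, a2=0.742, a3=0.530, a0=1.926; τ=−ln(0.1533)/1.926=0.974 → t=2.952; u2·a0=0.2500·1.926=0.482 ≤ a1=0.654 → R1 fires; M=11 D=4 G=1 Q=12 Z=2
Draw 9: a1=0.327, a2=0.742, a3=0.530, a0=1.599; τ=−ln(0.3088)/1.599=0.735 → t=3.687; u2·a0=0.2086·1.599=0.334; a1=0.327 < 0.334 ≤ a1+a2=1.069 → R2 fires; M=13 D=4 G=2 Q=12 Z=1
Draw 10: a1=0.654, a2=0.371, a3=0.265, a0=1.290; τ=−ln(0.6928)/1.290=0.285 → t=3.971; u2·a0=0.6627·1.290=0.855; a1=0.654 < 0.855 ≤ a1+a2=1.025 → R2 fires; M=15 D=4 G=3 Q=12 Z=0
Draw 11: a1=0.981, a2=0.000, a3=0.000, a0=0.981; τ=−ln(0.3626)/0.981=1.034 → t=5.005 > T=4.52: stop.
Read off G at T=4.52: 3

G at T = 3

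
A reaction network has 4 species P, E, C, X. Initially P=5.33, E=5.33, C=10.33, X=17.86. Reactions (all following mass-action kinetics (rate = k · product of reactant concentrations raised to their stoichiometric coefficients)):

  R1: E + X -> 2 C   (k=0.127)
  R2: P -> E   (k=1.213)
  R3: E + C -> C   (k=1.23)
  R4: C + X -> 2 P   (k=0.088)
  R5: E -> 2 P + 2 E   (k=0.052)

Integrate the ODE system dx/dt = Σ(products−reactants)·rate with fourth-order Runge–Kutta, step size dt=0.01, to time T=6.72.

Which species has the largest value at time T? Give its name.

Dominant species at T: C

RK4 with dt=0.01: 672 steps to T=6.72. Trajectory (selected grid times):
t=0.00: P=5.33 E=5.33 C=10.33 X=17.86
t=0.75: P=10.75 E=1.34 C=6.75 X=9.01
t=1.49: P=7.98 E=1.31 C=5.73 X=5.30
t=2.24: P=5.17 E=1.00 C=5.16 X=3.32
t=2.99: P=3.25 E=0.71 C=4.72 X=2.21
t=3.73: P=2.06 E=0.50 C=4.38 X=1.56
t=4.48: P=1.32 E=0.34 C=4.11 X=1.13
t=5.23: P=0.88 E=0.24 C=3.90 X=0.84
t=5.97: P=0.61 E=0.17 C=3.75 X=0.65
t=6.72: P=0.43 E=0.13 C=3.63 X=0.50
At T=6.72: P=0.43 E=0.13 C=3.63 X=0.50; the largest is C.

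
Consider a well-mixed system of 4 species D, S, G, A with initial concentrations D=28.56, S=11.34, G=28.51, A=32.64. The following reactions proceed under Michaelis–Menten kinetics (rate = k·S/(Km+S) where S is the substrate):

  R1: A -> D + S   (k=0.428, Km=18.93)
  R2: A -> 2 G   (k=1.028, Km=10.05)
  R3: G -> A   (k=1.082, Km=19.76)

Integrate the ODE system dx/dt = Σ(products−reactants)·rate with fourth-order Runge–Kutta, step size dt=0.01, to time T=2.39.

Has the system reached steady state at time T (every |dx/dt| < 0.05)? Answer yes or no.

Steady state at T: no

RK4 with dt=0.01: 239 steps to T=2.39. Trajectory (selected grid times):
t=0.00: D=28.56 S=11.34 G=28.51 A=32.64
t=0.27: D=28.63 S=11.41 G=28.76 A=32.53
t=0.53: D=28.70 S=11.48 G=29.00 A=32.42
t=0.80: D=28.78 S=11.56 G=29.25 A=32.31
t=1.06: D=28.85 S=11.63 G=29.49 A=32.20
t=1.33: D=28.92 S=11.70 G=29.74 A=32.09
t=1.59: D=28.99 S=11.77 G=29.98 A=31.99
t=1.86: D=29.06 S=11.84 G=30.22 A=31.88
t=2.12: D=29.13 S=11.91 G=30.46 A=31.78
t=2.39: D=29.20 S=11.98 G=30.70 A=31.68
Rates at T: R1=0.2679, R2=0.7804, R3=0.6583
dx/dt at T (Σ net stoichiometry × rate): D=+0.2679, S=+0.2679, G=+0.9025, A=-0.3900
Largest |dx/dt| is |+0.9025| (G) ≥ 0.05 → not steady.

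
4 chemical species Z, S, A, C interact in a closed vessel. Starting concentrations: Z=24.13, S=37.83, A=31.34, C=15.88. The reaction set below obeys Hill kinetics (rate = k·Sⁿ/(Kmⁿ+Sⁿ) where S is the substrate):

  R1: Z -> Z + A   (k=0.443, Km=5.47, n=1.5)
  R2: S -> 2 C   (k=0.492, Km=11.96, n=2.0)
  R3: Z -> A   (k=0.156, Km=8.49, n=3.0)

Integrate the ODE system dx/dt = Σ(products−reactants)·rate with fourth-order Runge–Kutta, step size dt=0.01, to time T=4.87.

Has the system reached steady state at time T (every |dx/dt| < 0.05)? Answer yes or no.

RK4 with dt=0.01: 487 steps to T=4.87. Trajectory (selected grid times):
t=0.00: Z=24.13 S=37.83 A=31.34 C=15.88
t=0.54: Z=24.05 S=37.59 A=31.64 C=16.36
t=1.08: Z=23.97 S=37.35 A=31.93 C=16.85
t=1.62: Z=23.89 S=37.11 A=32.23 C=17.33
t=2.16: Z=23.81 S=36.87 A=32.53 C=17.81
t=2.71: Z=23.73 S=36.62 A=32.83 C=18.30
t=3.25: Z=23.64 S=36.38 A=33.12 C=18.78
t=3.79: Z=23.56 S=36.14 A=33.42 C=19.26
t=4.33: Z=23.48 S=35.90 A=33.71 C=19.73
t=4.87: Z=23.40 S=35.66 A=34.01 C=20.21
Rates at T: R1=0.3980, R2=0.4423, R3=0.1489
dx/dt at T (Σ net stoichiometry × rate): Z=-0.1489, S=-0.4423, A=+0.5469, C=+0.8845
Largest |dx/dt| is |+0.8845| (C) ≥ 0.05 → not steady.

Steady state at T: no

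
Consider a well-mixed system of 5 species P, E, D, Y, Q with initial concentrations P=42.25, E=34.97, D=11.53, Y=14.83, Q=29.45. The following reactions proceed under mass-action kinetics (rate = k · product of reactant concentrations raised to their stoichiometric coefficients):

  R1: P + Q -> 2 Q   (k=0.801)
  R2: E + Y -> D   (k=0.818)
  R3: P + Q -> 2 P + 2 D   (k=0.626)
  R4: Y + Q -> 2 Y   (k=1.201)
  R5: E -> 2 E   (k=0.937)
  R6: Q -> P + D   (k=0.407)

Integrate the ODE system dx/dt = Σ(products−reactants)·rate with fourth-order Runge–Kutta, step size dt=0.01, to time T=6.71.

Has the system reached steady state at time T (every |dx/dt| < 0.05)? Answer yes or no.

Steady state at T: yes

RK4 with dt=0.01: 671 steps to T=6.71. Trajectory (selected grid times):
t=0.00: P=42.25 E=34.97 D=11.53 Y=14.83 Q=29.45
t=0.75: P=30.99 E=0.00 D=135.75 Y=18.20 Q=0.00
t=1.49: P=30.99 E=0.00 D=135.75 Y=18.20 Q=0.00
t=2.24: P=30.99 E=0.00 D=135.75 Y=18.20 Q=0.00
t=2.98: P=30.99 E=0.00 D=135.75 Y=18.20 Q=0.00
t=3.73: P=30.99 E=0.00 D=135.75 Y=18.20 Q=0.00
t=4.47: P=30.99 E=0.00 D=135.75 Y=18.20 Q=0.00
t=5.22: P=30.99 E=0.00 D=135.75 Y=18.20 Q=0.00
t=5.96: P=30.99 E=0.00 D=135.75 Y=18.20 Q=0.00
t=6.71: P=30.99 E=0.00 D=135.75 Y=18.20 Q=0.00
Rates at T: R1=0.0000, R2=0.0000, R3=0.0000, R4=0.0000, R5=0.0000, R6=0.0000
dx/dt at T (Σ net stoichiometry × rate): P=-0.0000, E=-0.0000, D=+0.0000, Y=-0.0000, Q=-0.0000
Largest |dx/dt| is |+0.0000| (D) < 0.05 → steady.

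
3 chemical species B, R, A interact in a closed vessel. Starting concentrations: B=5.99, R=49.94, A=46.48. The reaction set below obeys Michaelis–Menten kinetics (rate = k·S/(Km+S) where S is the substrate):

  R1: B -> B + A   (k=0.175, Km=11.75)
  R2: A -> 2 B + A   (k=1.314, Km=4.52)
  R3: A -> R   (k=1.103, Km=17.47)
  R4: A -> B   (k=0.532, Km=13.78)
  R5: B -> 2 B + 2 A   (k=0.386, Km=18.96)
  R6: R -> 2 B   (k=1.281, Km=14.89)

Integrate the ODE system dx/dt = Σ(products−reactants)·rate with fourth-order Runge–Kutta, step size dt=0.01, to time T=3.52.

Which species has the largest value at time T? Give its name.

Dominant species at T: R

RK4 with dt=0.01: 352 steps to T=3.52. Trajectory (selected grid times):
t=0.00: B=5.99 R=49.94 A=46.48
t=0.39: B=7.89 R=49.87 A=46.11
t=0.78: B=9.80 R=49.79 A=45.77
t=1.17: B=11.72 R=49.72 A=45.44
t=1.56: B=13.64 R=49.65 A=45.13
t=1.96: B=15.61 R=49.57 A=44.82
t=2.35: B=17.54 R=49.50 A=44.53
t=2.74: B=19.47 R=49.42 A=44.25
t=3.13: B=21.40 R=49.34 A=43.99
t=3.52: B=23.34 R=49.27 A=43.73
At T=3.52: B=23.34 R=49.27 A=43.73; the largest is R.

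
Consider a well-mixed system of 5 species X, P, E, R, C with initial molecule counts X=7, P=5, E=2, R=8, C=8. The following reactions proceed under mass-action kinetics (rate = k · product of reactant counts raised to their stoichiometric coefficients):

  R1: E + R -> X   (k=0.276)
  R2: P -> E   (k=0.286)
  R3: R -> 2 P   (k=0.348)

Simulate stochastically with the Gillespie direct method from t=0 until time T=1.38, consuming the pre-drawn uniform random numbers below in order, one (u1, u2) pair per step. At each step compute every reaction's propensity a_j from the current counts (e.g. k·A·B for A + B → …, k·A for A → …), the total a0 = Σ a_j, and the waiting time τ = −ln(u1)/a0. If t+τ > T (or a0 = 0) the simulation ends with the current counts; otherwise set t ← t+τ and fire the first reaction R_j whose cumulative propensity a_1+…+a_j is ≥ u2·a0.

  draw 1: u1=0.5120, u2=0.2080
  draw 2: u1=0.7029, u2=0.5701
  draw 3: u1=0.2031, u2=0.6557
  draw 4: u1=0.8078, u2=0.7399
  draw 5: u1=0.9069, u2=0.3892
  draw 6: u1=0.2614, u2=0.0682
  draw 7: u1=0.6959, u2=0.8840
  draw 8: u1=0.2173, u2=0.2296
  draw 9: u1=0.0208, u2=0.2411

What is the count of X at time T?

t=0.000: X=7 P=5 E=2 R=8 C=8
Draw 1: a1=4.416, a2=1.430, a3=2.784, a0=8.630; τ=−ln(0.5120)/8.630=0.078 → t=0.078; u2·a0=0.2080·8.630=1.795 ≤ a1=4.416 → R1 fires; X=8 P=5 E=1 R=7 C=8
Draw 2: a1=1.932, a2=1.430, a3=2.436, a0=5.798; τ=−ln(0.7029)/5.798=0.061 → t=0.138; u2·a0=0.5701·5.798=3.305; a1=1.932 < 3.305 ≤ a1+a2=3.362 → R2 fires; X=8 P=4 E=2 R=7 C=8
Draw 3: a1=3.864, a2=1.144, a3=2.436, a0=7.444; τ=−ln(0.2031)/7.444=0.214 → t=0.353; u2·a0=0.6557·7.444=4.881; a1=3.864 < 4.881 ≤ a1+a2=5.008 → R2 fires; X=8 P=3 E=3 R=7 C=8
Draw 4: a1=5.796, a2=0.858, a3=2.436, a0=9.090; τ=−ln(0.8078)/9.090=0.023 → t=0.376; u2·a0=0.7399·9.090=6.726; a1+a2=6.654 < 6.726 ≤ a1+…+a3=9.090 → R3 fires; X=8 P=5 E=3 R=6 C=8
Draw 5: a1=4.968, a2=1.430, a3=2.088, a0=8.486; τ=−ln(0.9069)/8.486=0.012 → t=0.388; u2·a0=0.3892·8.486=3.303 ≤ a1=4.968 → R1 fires; X=9 P=5 E=2 R=5 C=8
Draw 6: a1=2.760, a2=1.430, a3=1.740, a0=5.930; τ=−ln(0.2614)/5.930=0.226 → t=0.614; u2·a0=0.0682·5.930=0.404 ≤ a1=2.760 → R1 fires; X=10 P=5 E=1 R=4 C=8
Draw 7: a1=1.104, a2=1.430, a3=1.392, a0=3.926; τ=−ln(0.6959)/3.926=0.092 → t=0.706; u2·a0=0.8840·3.926=3.471; a1+a2=2.534 < 3.471 ≤ a1+…+a3=3.926 → R3 fires; X=10 P=7 E=1 R=3 C=8
Draw 8: a1=0.828, a2=2.002, a3=1.044, a0=3.874; τ=−ln(0.2173)/3.874=0.394 → t=1.100; u2·a0=0.2296·3.874=0.889; a1=0.828 < 0.889 ≤ a1+a2=2.830 → R2 fires; X=10 P=6 E=2 R=3 C=8
Draw 9: a1=1.656, a2=1.716, a3=1.044, a0=4.416; τ=−ln(0.0208)/4.416=0.877 → t=1.977 > T=1.38: stop.
Read off X at T=1.38: 10

X at T = 10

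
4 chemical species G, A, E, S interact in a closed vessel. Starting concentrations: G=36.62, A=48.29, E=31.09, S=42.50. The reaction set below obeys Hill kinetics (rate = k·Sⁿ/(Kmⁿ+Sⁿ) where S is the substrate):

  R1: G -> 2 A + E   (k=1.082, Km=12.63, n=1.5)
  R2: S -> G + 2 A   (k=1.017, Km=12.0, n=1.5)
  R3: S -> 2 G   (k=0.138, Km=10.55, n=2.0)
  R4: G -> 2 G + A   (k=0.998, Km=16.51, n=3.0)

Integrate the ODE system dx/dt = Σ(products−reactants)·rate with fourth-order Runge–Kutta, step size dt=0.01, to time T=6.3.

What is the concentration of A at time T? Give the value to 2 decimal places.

A at T = 76.71

RK4 with dt=0.01: 630 steps to T=6.3. Trajectory (selected grid times):
t=0.00: G=36.62 A=48.29 E=31.09 S=42.50
t=0.70: G=37.43 A=51.43 E=31.72 S=41.79
t=1.40: G=38.24 A=54.58 E=32.36 S=41.08
t=2.10: G=39.04 A=57.73 E=32.99 S=40.38
t=2.80: G=39.84 A=60.89 E=33.64 S=39.68
t=3.50: G=40.64 A=64.05 E=34.28 S=38.98
t=4.20: G=41.44 A=67.21 E=34.93 S=38.28
t=4.90: G=42.23 A=70.38 E=35.58 S=37.59
t=5.60: G=43.02 A=73.54 E=36.23 S=36.90
t=6.30: G=43.80 A=76.71 E=36.88 S=36.21
Read off A at T=6.3: 76.71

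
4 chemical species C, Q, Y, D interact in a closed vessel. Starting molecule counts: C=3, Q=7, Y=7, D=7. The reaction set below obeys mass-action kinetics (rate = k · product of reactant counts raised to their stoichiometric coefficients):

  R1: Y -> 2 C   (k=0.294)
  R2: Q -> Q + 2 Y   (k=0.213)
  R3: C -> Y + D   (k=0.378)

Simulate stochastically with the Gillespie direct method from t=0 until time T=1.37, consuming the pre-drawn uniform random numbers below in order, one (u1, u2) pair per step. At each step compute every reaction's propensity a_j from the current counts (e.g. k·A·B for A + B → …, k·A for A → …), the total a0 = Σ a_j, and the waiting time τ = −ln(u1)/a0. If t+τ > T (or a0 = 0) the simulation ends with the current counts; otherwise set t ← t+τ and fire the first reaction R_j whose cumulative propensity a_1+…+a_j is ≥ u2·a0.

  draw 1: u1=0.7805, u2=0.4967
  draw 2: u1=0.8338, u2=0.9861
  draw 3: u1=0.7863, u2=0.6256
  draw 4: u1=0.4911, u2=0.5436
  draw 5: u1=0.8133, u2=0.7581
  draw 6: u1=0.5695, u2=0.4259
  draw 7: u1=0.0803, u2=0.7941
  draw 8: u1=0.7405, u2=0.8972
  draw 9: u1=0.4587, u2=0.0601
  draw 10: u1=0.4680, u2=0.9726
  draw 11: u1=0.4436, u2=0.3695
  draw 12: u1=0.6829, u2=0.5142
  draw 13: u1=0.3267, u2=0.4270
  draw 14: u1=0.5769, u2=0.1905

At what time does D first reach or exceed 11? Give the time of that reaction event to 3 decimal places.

t=0.000: C=3 Q=7 Y=7 D=7
Draw 1: a1=2.058, a2=1.491, a3=1.134, a0=4.683; τ=−ln(0.7805)/4.683=0.053 → t=0.053; u2·a0=0.4967·4.683=2.326; a1=2.058 < 2.326 ≤ a1+a2=3.549 → R2 fires; C=3 Q=7 Y=9 D=7
Draw 2: a1=2.646, a2=1.491, a3=1.134, a0=5.271; τ=−ln(0.8338)/5.271=0.034 → t=0.087; u2·a0=0.9861·5.271=5.198; a1+a2=4.137 < 5.198 ≤ a1+…+a3=5.271 → R3 fires; C=2 Q=7 Y=10 D=8
Draw 3: a1=2.940, a2=1.491, a3=0.756, a0=5.187; τ=−ln(0.7863)/5.187=0.046 → t=0.134; u2·a0=0.6256·5.187=3.245; a1=2.940 < 3.245 ≤ a1+a2=4.431 → R2 fires; C=2 Q=7 Y=12 D=8
Draw 4: a1=3.528, a2=1.491, a3=0.756, a0=5.775; τ=−ln(0.4911)/5.775=0.123 → t=0.257; u2·a0=0.5436·5.775=3.139 ≤ a1=3.528 → R1 fires; C=4 Q=7 Y=11 D=8
Draw 5: a1=3.234, a2=1.491, a3=1.512, a0=6.237; τ=−ln(0.8133)/6.237=0.033 → t=0.290; u2·a0=0.7581·6.237=4.728; a1+a2=4.725 < 4.728 ≤ a1+…+a3=6.237 → R3 fires; C=3 Q=7 Y=12 D=9
Draw 6: a1=3.528, a2=1.491, a3=1.134, a0=6.153; τ=−ln(0.5695)/6.153=0.091 → t=0.382; u2·a0=0.4259·6.153=2.621 ≤ a1=3.528 → R1 fires; C=5 Q=7 Y=11 D=9
Draw 7: a1=3.234, a2=1.491, a3=1.890, a0=6.615; τ=−ln(0.0803)/6.615=0.381 → t=0.763; u2·a0=0.7941·6.615=5.253; a1+a2=4.725 < 5.253 ≤ a1+…+a3=6.615 → R3 fires; C=4 Q=7 Y=12 D=10
Draw 8: a1=3.528, a2=1.491, a3=1.512, a0=6.531; τ=−ln(0.7405)/6.531=0.046 → t=0.809; u2·a0=0.8972·6.531=5.860; a1+a2=5.019 < 5.860 ≤ a1+…+a3=6.531 → R3 fires; C=3 Q=7 Y=13 D=11
Draw 9: a1=3.822, a2=1.491, a3=1.134, a0=6.447; τ=−ln(0.4587)/6.447=0.121 → t=0.930; u2·a0=0.0601·6.447=0.387 ≤ a1=3.822 → R1 fires; C=5 Q=7 Y=12 D=11
Draw 10: a1=3.528, a2=1.491, a3=1.890, a0=6.909; τ=−ln(0.4680)/6.909=0.110 → t=1.040; u2·a0=0.9726·6.909=6.720; a1+a2=5.019 < 6.720 ≤ a1+…+a3=6.909 → R3 fires; C=4 Q=7 Y=13 D=12
Draw 11: a1=3.822, a2=1.491, a3=1.512, a0=6.825; τ=−ln(0.4436)/6.825=0.119 → t=1.159; u2·a0=0.3695·6.825=2.522 ≤ a1=3.822 → R1 fires; C=6 Q=7 Y=12 D=12
Draw 12: a1=3.528, a2=1.491, a3=2.268, a0=7.287; τ=−ln(0.6829)/7.287=0.052 → t=1.211; u2·a0=0.5142·7.287=3.747; a1=3.528 < 3.747 ≤ a1+a2=5.019 → R2 fires; C=6 Q=7 Y=14 D=12
Draw 13: a1=4.116, a2=1.491, a3=2.268, a0=7.875; τ=−ln(0.3267)/7.875=0.142 → t=1.353; u2·a0=0.4270·7.875=3.363 ≤ a1=4.116 → R1 fires; C=8 Q=7 Y=13 D=12
Draw 14: a1=3.822, a2=1.491, a3=3.024, a0=8.337; τ=−ln(0.5769)/8.337=0.066 → t=1.419 > T=1.37: stop.
D first becomes ≥ 11 when it reaches 11 at the event at t=0.809.

Threshold first reached at t = 0.809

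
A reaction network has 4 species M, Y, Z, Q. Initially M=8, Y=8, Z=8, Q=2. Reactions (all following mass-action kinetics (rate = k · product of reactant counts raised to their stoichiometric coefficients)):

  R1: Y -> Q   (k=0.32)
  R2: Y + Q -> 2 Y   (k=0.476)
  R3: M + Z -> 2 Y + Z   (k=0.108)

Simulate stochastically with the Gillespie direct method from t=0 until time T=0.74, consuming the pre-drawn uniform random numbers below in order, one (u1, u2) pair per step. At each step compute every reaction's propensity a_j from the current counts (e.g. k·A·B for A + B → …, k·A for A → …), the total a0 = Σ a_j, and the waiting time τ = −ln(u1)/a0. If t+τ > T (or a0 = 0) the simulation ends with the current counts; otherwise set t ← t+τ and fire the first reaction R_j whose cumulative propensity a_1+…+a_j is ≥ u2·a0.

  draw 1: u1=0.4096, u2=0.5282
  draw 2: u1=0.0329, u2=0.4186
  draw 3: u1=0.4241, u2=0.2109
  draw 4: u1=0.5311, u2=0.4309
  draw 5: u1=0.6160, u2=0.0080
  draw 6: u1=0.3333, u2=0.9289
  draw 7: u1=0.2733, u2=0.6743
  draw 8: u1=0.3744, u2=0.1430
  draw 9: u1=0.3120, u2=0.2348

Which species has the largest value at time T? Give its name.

t=0.000: M=8 Y=8 Z=8 Q=2
Draw 1: a1=2.560, a2=7.616, a3=6.912, a0=17.088; τ=−ln(0.4096)/17.088=0.052 → t=0.052; u2·a0=0.5282·17.088=9.026; a1=2.560 < 9.026 ≤ a1+a2=10.176 → R2 fires; M=8 Y=9 Z=8 Q=1
Draw 2: a1=2.880, a2=4.284, a3=6.912, a0=14.076; τ=−ln(0.0329)/14.076=0.243 → t=0.295; u2·a0=0.4186·14.076=5.892; a1=2.880 < 5.892 ≤ a1+a2=7.164 → R2 fires; M=8 Y=10 Z=8 Q=0
Draw 3: a1=3.200, a2=0.000, a3=6.912, a0=10.112; τ=−ln(0.4241)/10.112=0.085 → t=0.380; u2·a0=0.2109·10.112=2.133 ≤ a1=3.200 → R1 fires; M=8 Y=9 Z=8 Q=1
Draw 4: a1=2.880, a2=4.284, a3=6.912, a0=14.076; τ=−ln(0.5311)/14.076=0.045 → t=0.425; u2·a0=0.4309·14.076=6.065; a1=2.880 < 6.065 ≤ a1+a2=7.164 → R2 fires; M=8 Y=10 Z=8 Q=0
Draw 5: a1=3.200, a2=0.000, a3=6.912, a0=10.112; τ=−ln(0.6160)/10.112=0.048 → t=0.472; u2·a0=0.0080·10.112=0.081 ≤ a1=3.200 → R1 fires; M=8 Y=9 Z=8 Q=1
Draw 6: a1=2.880, a2=4.284, a3=6.912, a0=14.076; τ=−ln(0.3333)/14.076=0.078 → t=0.551; u2·a0=0.9289·14.076=13.075; a1+a2=7.164 < 13.075 ≤ a1+…+a3=14.076 → R3 fires; M=7 Y=11 Z=8 Q=1
Draw 7: a1=3.520, a2=5.236, a3=6.048, a0=14.804; τ=−ln(0.2733)/14.804=0.088 → t=0.638; u2·a0=0.6743·14.804=9.982; a1+a2=8.756 < 9.982 ≤ a1+…+a3=14.804 → R3 fires; M=6 Y=13 Z=8 Q=1
Draw 8: a1=4.160, a2=6.188, a3=5.184, a0=15.532; τ=−ln(0.3744)/15.532=0.063 → t=0.701; u2·a0=0.1430·15.532=2.221 ≤ a1=4.160 → R1 fires; M=6 Y=12 Z=8 Q=2
Draw 9: a1=3.840, a2=11.424, a3=5.184, a0=20.448; τ=−ln(0.3120)/20.448=0.057 → t=0.758 > T=0.74: stop.
At T=0.74: M=6 Y=12 Z=8 Q=2; the largest is Y.

Dominant species at T: Y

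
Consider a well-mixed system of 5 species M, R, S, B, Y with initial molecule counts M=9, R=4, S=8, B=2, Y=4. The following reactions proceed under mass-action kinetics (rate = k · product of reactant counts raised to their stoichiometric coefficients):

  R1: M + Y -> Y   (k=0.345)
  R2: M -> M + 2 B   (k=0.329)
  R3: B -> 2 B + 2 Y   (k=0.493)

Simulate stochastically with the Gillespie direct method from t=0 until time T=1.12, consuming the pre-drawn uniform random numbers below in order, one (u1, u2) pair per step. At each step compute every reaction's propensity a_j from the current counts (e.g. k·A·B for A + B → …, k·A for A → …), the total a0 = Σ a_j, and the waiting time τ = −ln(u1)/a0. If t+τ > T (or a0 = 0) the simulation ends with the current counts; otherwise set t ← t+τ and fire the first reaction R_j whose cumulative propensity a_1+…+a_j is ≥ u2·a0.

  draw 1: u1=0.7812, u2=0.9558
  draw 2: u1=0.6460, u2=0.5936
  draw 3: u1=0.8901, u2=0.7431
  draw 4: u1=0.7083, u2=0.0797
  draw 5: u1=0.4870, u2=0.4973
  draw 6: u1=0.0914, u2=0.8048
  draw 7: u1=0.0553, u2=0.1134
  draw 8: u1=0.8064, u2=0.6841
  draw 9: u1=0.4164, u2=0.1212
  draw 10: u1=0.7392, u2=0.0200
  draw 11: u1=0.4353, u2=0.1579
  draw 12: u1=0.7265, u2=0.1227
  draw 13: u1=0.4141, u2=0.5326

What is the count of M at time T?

t=0.000: M=9 R=4 S=8 B=2 Y=4
Draw 1: a1=12.420, a2=2.961, a3=0.986, a0=16.367; τ=−ln(0.7812)/16.367=0.015 → t=0.015; u2·a0=0.9558·16.367=15.644; a1+a2=15.381 < 15.644 ≤ a1+…+a3=16.367 → R3 fires; M=9 R=4 S=8 B=3 Y=6
Draw 2: a1=18.630, a2=2.961, a3=1.479, a0=23.070; τ=−ln(0.6460)/23.070=0.019 → t=0.034; u2·a0=0.5936·23.070=13.694 ≤ a1=18.630 → R1 fires; M=8 R=4 S=8 B=3 Y=6
Draw 3: a1=16.560, a2=2.632, a3=1.479, a0=20.671; τ=−ln(0.8901)/20.671=0.006 → t=0.040; u2·a0=0.7431·20.671=15.361 ≤ a1=16.560 → R1 fires; M=7 R=4 S=8 B=3 Y=6
Draw 4: a1=14.490, a2=2.303, a3=1.479, a0=18.272; τ=−ln(0.7083)/18.272=0.019 → t=0.059; u2·a0=0.0797·18.272=1.456 ≤ a1=14.490 → R1 fires; M=6 R=4 S=8 B=3 Y=6
Draw 5: a1=12.420, a2=1.974, a3=1.479, a0=15.873; τ=−ln(0.4870)/15.873=0.045 → t=0.104; u2·a0=0.4973·15.873=7.894 ≤ a1=12.420 → R1 fires; M=5 R=4 S=8 B=3 Y=6
Draw 6: a1=10.350, a2=1.645, a3=1.479, a0=13.474; τ=−ln(0.0914)/13.474=0.178 → t=0.281; u2·a0=0.8048·13.474=10.844; a1=10.350 < 10.844 ≤ a1+a2=11.995 → R2 fires; M=5 R=4 S=8 B=5 Y=6
Draw 7: a1=10.350, a2=1.645, a3=2.465, a0=14.460; τ=−ln(0.0553)/14.460=0.200 → t=0.482; u2·a0=0.1134·14.460=1.640 ≤ a1=10.350 → R1 fires; M=4 R=4 S=8 B=5 Y=6
Draw 8: a1=8.280, a2=1.316, a3=2.465, a0=12.061; τ=−ln(0.8064)/12.061=0.018 → t=0.499; u2·a0=0.6841·12.061=8.251 ≤ a1=8.280 → R1 fires; M=3 R=4 S=8 B=5 Y=6
Draw 9: a1=6.210, a2=0.987, a3=2.465, a0=9.662; τ=−ln(0.4164)/9.662=0.091 → t=0.590; u2·a0=0.1212·9.662=1.171 ≤ a1=6.210 → R1 fires; M=2 R=4 S=8 B=5 Y=6
Draw 10: a1=4.140, a2=0.658, a3=2.465, a0=7.263; τ=−ln(0.7392)/7.263=0.042 → t=0.632; u2·a0=0.0200·7.263=0.145 ≤ a1=4.140 → R1 fires; M=1 R=4 S=8 B=5 Y=6
Draw 11: a1=2.070, a2=0.329, a3=2.465, a0=4.864; τ=−ln(0.4353)/4.864=0.171 → t=0.803; u2·a0=0.1579·4.864=0.768 ≤ a1=2.070 → R1 fires; M=0 R=4 S=8 B=5 Y=6
Draw 12: a1=0.000, a2=0.000, a3=2.465, a0=2.465; τ=−ln(0.7265)/2.465=0.130 → t=0.932; u2·a0=0.1227·2.465=0.302; a1+a2=0.000 < 0.302 ≤ a1+…+a3=2.465 → R3 fires; M=0 R=4 S=8 B=6 Y=8
Draw 13: a1=0.000, a2=0.000, a3=2.958, a0=2.958; τ=−ln(0.4141)/2.958=0.298 → t=1.230 > T=1.12: stop.
Read off M at T=1.12: 0

M at T = 0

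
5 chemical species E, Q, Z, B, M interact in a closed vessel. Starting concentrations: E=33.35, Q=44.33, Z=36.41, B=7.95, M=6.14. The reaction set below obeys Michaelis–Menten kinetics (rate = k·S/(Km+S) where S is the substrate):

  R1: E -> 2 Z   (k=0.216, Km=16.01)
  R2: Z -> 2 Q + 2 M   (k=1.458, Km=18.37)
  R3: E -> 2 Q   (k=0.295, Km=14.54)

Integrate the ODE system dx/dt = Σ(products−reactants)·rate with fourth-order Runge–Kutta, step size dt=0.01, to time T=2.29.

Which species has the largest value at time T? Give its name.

Dominant species at T: Q

RK4 with dt=0.01: 229 steps to T=2.29. Trajectory (selected grid times):
t=0.00: E=33.35 Q=44.33 Z=36.41 B=7.95 M=6.14
t=0.25: E=33.26 Q=44.92 Z=36.24 B=7.95 M=6.62
t=0.51: E=33.17 Q=45.53 Z=36.07 B=7.95 M=7.13
t=0.76: E=33.08 Q=46.11 Z=35.90 B=7.95 M=7.61
t=1.02: E=32.99 Q=46.72 Z=35.72 B=7.95 M=8.11
t=1.27: E=32.90 Q=47.30 Z=35.55 B=7.95 M=8.59
t=1.53: E=32.81 Q=47.91 Z=35.38 B=7.95 M=9.09
t=1.78: E=32.73 Q=48.49 Z=35.21 B=7.95 M=9.57
t=2.04: E=32.64 Q=49.09 Z=35.04 B=7.95 M=10.07
t=2.29: E=32.55 Q=49.67 Z=34.87 B=7.95 M=10.55
At T=2.29: E=32.55 Q=49.67 Z=34.87 B=7.95 M=10.55; the largest is Q.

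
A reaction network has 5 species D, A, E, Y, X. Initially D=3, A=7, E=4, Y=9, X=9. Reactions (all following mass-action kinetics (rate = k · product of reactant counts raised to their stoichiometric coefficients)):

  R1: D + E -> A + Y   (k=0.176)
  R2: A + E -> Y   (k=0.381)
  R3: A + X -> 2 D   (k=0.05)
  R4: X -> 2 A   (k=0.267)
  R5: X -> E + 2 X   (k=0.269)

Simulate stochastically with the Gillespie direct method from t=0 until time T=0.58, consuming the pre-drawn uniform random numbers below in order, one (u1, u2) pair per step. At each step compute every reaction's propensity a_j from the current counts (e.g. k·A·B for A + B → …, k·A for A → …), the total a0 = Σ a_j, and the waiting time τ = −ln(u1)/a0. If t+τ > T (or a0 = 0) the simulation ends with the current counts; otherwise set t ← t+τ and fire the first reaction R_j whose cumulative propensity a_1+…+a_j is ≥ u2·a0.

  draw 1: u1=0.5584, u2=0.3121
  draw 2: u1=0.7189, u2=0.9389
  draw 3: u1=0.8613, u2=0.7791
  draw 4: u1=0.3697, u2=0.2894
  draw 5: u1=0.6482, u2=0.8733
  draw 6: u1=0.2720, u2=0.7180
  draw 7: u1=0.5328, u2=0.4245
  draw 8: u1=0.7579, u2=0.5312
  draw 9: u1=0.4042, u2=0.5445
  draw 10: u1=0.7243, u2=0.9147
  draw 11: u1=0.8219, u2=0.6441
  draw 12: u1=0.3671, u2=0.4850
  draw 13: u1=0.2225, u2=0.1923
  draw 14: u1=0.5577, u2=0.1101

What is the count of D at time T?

D at T = 6

t=0.000: D=3 A=7 E=4 Y=9 X=9
Draw 1: a1=2.112, a2=10.668, a3=3.150, a4=2.403, a5=2.421, a0=20.754; τ=−ln(0.5584)/20.754=0.028 → t=0.028; u2·a0=0.3121·20.754=6.477; a1=2.112 < 6.477 ≤ a1+a2=12.780 → R2 fires; D=3 A=6 E=3 Y=10 X=9
Draw 2: a1=1.584, a2=6.858, a3=2.700, a4=2.403, a5=2.421, a0=15.966; τ=−ln(0.7189)/15.966=0.021 → t=0.049; u2·a0=0.9389·15.966=14.990; a1+…+a4=13.545 < 14.990 ≤ a1+…+a5=15.966 → R5 fires; D=3 A=6 E=4 Y=10 X=10
Draw 3: a1=2.112, a2=9.144, a3=3.000, a4=2.670, a5=2.690, a0=19.616; τ=−ln(0.8613)/19.616=0.008 → t=0.056; u2·a0=0.7791·19.616=15.283; a1+…+a3=14.256 < 15.283 ≤ a1+…+a4=16.926 → R4 fires; D=3 A=8 E=4 Y=10 X=9
Draw 4: a1=2.112, a2=12.192, a3=3.600, a4=2.403, a5=2.421, a0=22.728; τ=−ln(0.3697)/22.728=0.044 → t=0.100; u2·a0=0.2894·22.728=6.577; a1=2.112 < 6.577 ≤ a1+a2=14.304 → R2 fires; D=3 A=7 E=3 Y=11 X=9
Draw 5: a1=1.584, a2=8.001, a3=3.150, a4=2.403, a5=2.421, a0=17.559; τ=−ln(0.6482)/17.559=0.025 → t=0.125; u2·a0=0.8733·17.559=15.334; a1+…+a4=15.138 < 15.334 ≤ a1+…+a5=17.559 → R5 fires; D=3 A=7 E=4 Y=11 X=10
Draw 6: a1=2.112, a2=10.668, a3=3.500, a4=2.670, a5=2.690, a0=21.640; τ=−ln(0.2720)/21.640=0.060 → t=0.185; u2·a0=0.7180·21.640=15.538; a1+a2=12.780 < 15.538 ≤ a1+…+a3=16.280 → R3 fires; D=5 A=6 E=4 Y=11 X=9
Draw 7: a1=3.520, a2=9.144, a3=2.700, a4=2.403, a5=2.421, a0=20.188; τ=−ln(0.5328)/20.188=0.031 → t=0.216; u2·a0=0.4245·20.188=8.570; a1=3.520 < 8.570 ≤ a1+a2=12.664 → R2 fires; D=5 A=5 E=3 Y=12 X=9
Draw 8: a1=2.640, a2=5.715, a3=2.250, a4=2.403, a5=2.421, a0=15.429; τ=−ln(0.7579)/15.429=0.018 → t=0.234; u2·a0=0.5312·15.429=8.196; a1=2.640 < 8.196 ≤ a1+a2=8.355 → R2 fires; D=5 A=4 E=2 Y=13 X=9
Draw 9: a1=1.760, a2=3.048, a3=1.800, a4=2.403, a5=2.421, a0=11.432; τ=−ln(0.4042)/11.432=0.079 → t=0.313; u2·a0=0.5445·11.432=6.225; a1+a2=4.808 < 6.225 ≤ a1+…+a3=6.608 → R3 fires; D=7 A=3 E=2 Y=13 X=8
Draw 10: a1=2.464, a2=2.286, a3=1.200, a4=2.136, a5=2.152, a0=10.238; τ=−ln(0.7243)/10.238=0.032 → t=0.345; u2·a0=0.9147·10.238=9.365; a1+…+a4=8.086 < 9.365 ≤ a1+…+a5=10.238 → R5 fires; D=7 A=3 E=3 Y=13 X=9
Draw 11: a1=3.696, a2=3.429, a3=1.350, a4=2.403, a5=2.421, a0=13.299; τ=−ln(0.8219)/13.299=0.015 → t=0.360; u2·a0=0.6441·13.299=8.566; a1+…+a3=8.475 < 8.566 ≤ a1+…+a4=10.878 → R4 fires; D=7 A=5 E=3 Y=13 X=8
Draw 12: a1=3.696, a2=5.715, a3=2.000, a4=2.136, a5=2.152, a0=15.699; τ=−ln(0.3671)/15.699=0.064 → t=0.423; u2·a0=0.4850·15.699=7.614; a1=3.696 < 7.614 ≤ a1+a2=9.411 → R2 fires; D=7 A=4 E=2 Y=14 X=8
Draw 13: a1=2.464, a2=3.048, a3=1.600, a4=2.136, a5=2.152, a0=11.400; τ=−ln(0.2225)/11.400=0.132 → t=0.555; u2·a0=0.1923·11.400=2.192 ≤ a1=2.464 → R1 fires; D=6 A=5 E=1 Y=15 X=8
Draw 14: a1=1.056, a2=1.905, a3=2.000, a4=2.136, a5=2.152, a0=9.249; τ=−ln(0.5577)/9.249=0.063 → t=0.618 > T=0.58: stop.
Read off D at T=0.58: 6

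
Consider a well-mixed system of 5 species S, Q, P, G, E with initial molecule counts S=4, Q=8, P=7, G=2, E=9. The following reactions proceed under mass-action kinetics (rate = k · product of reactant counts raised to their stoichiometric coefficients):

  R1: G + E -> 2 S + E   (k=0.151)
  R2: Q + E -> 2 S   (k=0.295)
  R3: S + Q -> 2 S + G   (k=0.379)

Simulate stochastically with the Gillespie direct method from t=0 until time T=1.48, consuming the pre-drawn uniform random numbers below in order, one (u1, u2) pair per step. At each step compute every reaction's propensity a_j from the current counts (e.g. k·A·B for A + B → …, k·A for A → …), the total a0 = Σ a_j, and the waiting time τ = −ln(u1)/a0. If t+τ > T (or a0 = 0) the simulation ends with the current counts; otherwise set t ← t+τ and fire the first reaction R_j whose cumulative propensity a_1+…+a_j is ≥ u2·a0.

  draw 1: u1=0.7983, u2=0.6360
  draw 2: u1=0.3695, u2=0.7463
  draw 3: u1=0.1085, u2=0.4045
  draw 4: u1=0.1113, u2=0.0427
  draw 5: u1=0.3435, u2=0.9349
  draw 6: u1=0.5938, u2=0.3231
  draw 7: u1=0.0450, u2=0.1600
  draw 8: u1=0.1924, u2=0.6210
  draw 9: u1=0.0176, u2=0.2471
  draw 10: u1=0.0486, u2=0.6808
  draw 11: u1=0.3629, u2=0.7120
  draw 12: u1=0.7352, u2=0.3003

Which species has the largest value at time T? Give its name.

Dominant species at T: S

t=0.000: S=4 Q=8 P=7 G=2 E=9
Draw 1: a1=2.718, a2=21.240, a3=12.128, a0=36.086; τ=−ln(0.7983)/36.086=0.006 → t=0.006; u2·a0=0.6360·36.086=22.951; a1=2.718 < 22.951 ≤ a1+a2=23.958 → R2 fires; S=6 Q=7 P=7 G=2 E=8
Draw 2: a1=2.416, a2=16.520, a3=15.918, a0=34.854; τ=−ln(0.3695)/34.854=0.029 → t=0.035; u2·a0=0.7463·34.854=26.012; a1+a2=18.936 < 26.012 ≤ a1+…+a3=34.854 → R3 fires; S=7 Q=6 P=7 G=3 E=8
Draw 3: a1=3.624, a2=14.160, a3=15.918, a0=33.702; τ=−ln(0.1085)/33.702=0.066 → t=0.101; u2·a0=0.4045·33.702=13.632; a1=3.624 < 13.632 ≤ a1+a2=17.784 → R2 fires; S=9 Q=5 P=7 G=3 E=7
Draw 4: a1=3.171, a2=10.325, a3=17.055, a0=30.551; τ=−ln(0.1113)/30.551=0.072 → t=0.173; u2·a0=0.0427·30.551=1.305 ≤ a1=3.171 → R1 fires; S=11 Q=5 P=7 G=2 E=7
Draw 5: a1=2.114, a2=10.325, a3=20.845, a0=33.284; τ=−ln(0.3435)/33.284=0.032 → t=0.205; u2·a0=0.9349·33.284=31.117; a1+a2=12.439 < 31.117 ≤ a1+…+a3=33.284 → R3 fires; S=12 Q=4 P=7 G=3 E=7
Draw 6: a1=3.171, a2=8.260, a3=18.192, a0=29.623; τ=−ln(0.5938)/29.623=0.018 → t=0.222; u2·a0=0.3231·29.623=9.571; a1=3.171 < 9.571 ≤ a1+a2=11.431 → R2 fires; S=14 Q=3 P=7 G=3 E=6
Draw 7: a1=2.718, a2=5.310, a3=15.918, a0=23.946; τ=−ln(0.0450)/23.946=0.130 → t=0.352; u2·a0=0.1600·23.946=3.831; a1=2.718 < 3.831 ≤ a1+a2=8.028 → R2 fires; S=16 Q=2 P=7 G=3 E=5
Draw 8: a1=2.265, a2=2.950, a3=12.128, a0=17.343; τ=−ln(0.1924)/17.343=0.095 → t=0.447; u2·a0=0.6210·17.343=10.770; a1+a2=5.215 < 10.770 ≤ a1+…+a3=17.343 → R3 fires; S=17 Q=1 P=7 G=4 E=5
Draw 9: a1=3.020, a2=1.475, a3=6.443, a0=10.938; τ=−ln(0.0176)/10.938=0.369 → t=0.816; u2·a0=0.2471·10.938=2.703 ≤ a1=3.020 → R1 fires; S=19 Q=1 P=7 G=3 E=5
Draw 10: a1=2.265, a2=1.475, a3=7.201, a0=10.941; τ=−ln(0.0486)/10.941=0.276 → t=1.093; u2·a0=0.6808·10.941=7.449; a1+a2=3.740 < 7.449 ≤ a1+…+a3=10.941 → R3 fires; S=20 Q=0 P=7 G=4 E=5
Draw 11: a1=3.020, a2=0.000, a3=0.000, a0=3.020; τ=−ln(0.3629)/3.020=0.336 → t=1.428; u2·a0=0.7120·3.020=2.150 ≤ a1=3.020 → R1 fires; S=22 Q=0 P=7 G=3 E=5
Draw 12: a1=2.265, a2=0.000, a3=0.000, a0=2.265; τ=−ln(0.7352)/2.265=0.136 → t=1.564 > T=1.48: stop.
At T=1.48: S=22 Q=0 P=7 G=3 E=5; the largest is S.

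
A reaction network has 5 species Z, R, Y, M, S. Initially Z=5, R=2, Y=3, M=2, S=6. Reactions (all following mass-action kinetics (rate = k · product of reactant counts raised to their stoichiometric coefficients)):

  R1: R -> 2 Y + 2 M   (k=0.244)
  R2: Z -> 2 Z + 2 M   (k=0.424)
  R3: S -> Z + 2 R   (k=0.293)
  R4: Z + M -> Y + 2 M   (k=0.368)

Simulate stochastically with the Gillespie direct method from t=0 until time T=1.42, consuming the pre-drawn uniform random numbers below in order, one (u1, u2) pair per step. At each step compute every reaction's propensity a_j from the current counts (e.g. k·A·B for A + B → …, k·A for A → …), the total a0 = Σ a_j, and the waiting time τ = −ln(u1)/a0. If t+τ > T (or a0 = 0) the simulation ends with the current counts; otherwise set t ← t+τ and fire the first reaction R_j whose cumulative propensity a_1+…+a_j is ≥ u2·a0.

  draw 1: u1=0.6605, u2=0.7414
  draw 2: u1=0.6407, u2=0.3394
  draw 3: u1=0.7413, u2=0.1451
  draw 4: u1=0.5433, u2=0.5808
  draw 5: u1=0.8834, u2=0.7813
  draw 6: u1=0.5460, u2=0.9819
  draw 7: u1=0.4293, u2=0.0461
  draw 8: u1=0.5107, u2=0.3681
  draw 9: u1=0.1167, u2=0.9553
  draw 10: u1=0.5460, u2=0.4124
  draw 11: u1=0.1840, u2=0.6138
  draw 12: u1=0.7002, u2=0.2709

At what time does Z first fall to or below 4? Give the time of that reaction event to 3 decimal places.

Threshold first reached at t = 0.052

t=0.000: Z=5 R=2 Y=3 M=2 S=6
Draw 1: a1=0.488, a2=2.120, a3=1.758, a4=3.680, a0=8.046; τ=−ln(0.6605)/8.046=0.052 → t=0.052; u2·a0=0.7414·8.046=5.965; a1+…+a3=4.366 < 5.965 ≤ a1+…+a4=8.046 → R4 fires; Z=4 R=2 Y=4 M=3 S=6
Draw 2: a1=0.488, a2=1.696, a3=1.758, a4=4.416, a0=8.358; τ=−ln(0.6407)/8.358=0.053 → t=0.105; u2·a0=0.3394·8.358=2.837; a1+a2=2.184 < 2.837 ≤ a1+…+a3=3.942 → R3 fires; Z=5 R=4 Y=4 M=3 S=5
Draw 3: a1=0.976, a2=2.120, a3=1.465, a4=5.520, a0=10.081; τ=−ln(0.7413)/10.081=0.030 → t=0.135; u2·a0=0.1451·10.081=1.463; a1=0.976 < 1.463 ≤ a1+a2=3.096 → R2 fires; Z=6 R=4 Y=4 M=5 S=5
Draw 4: a1=0.976, a2=2.544, a3=1.465, a4=11.040, a0=16.025; τ=−ln(0.5433)/16.025=0.038 → t=0.173; u2·a0=0.5808·16.025=9.307; a1+…+a3=4.985 < 9.307 ≤ a1+…+a4=16.025 → R4 fires; Z=5 R=4 Y=5 M=6 S=5
Draw 5: a1=0.976, a2=2.120, a3=1.465, a4=11.040, a0=15.601; τ=−ln(0.8834)/15.601=0.008 → t=0.181; u2·a0=0.7813·15.601=12.189; a1+…+a3=4.561 < 12.189 ≤ a1+…+a4=15.601 → R4 fires; Z=4 R=4 Y=6 M=7 S=5
Draw 6: a1=0.976, a2=1.696, a3=1.465, a4=10.304, a0=14.441; τ=−ln(0.5460)/14.441=0.042 → t=0.222; u2·a0=0.9819·14.441=14.180; a1+…+a3=4.137 < 14.180 ≤ a1+…+a4=14.441 → R4 fires; Z=3 R=4 Y=7 M=8 S=5
Draw 7: a1=0.976, a2=1.272, a3=1.465, a4=8.832, a0=12.545; τ=−ln(0.4293)/12.545=0.067 → t=0.290; u2·a0=0.0461·12.545=0.578 ≤ a1=0.976 → R1 fires; Z=3 R=3 Y=9 M=10 S=5
Draw 8: a1=0.732, a2=1.272, a3=1.465, a4=11.040, a0=14.509; τ=−ln(0.5107)/14.509=0.046 → t=0.336; u2·a0=0.3681·14.509=5.341; a1+…+a3=3.469 < 5.341 ≤ a1+…+a4=14.509 → R4 fires; Z=2 R=3 Y=10 M=11 S=5
Draw 9: a1=0.732, a2=0.848, a3=1.465, a4=8.096, a0=11.141; τ=−ln(0.1167)/11.141=0.193 → t=0.529; u2·a0=0.9553·11.141=10.643; a1+…+a3=3.045 < 10.643 ≤ a1+…+a4=11.141 → R4 fires; Z=1 R=3 Y=11 M=12 S=5
Draw 10: a1=0.732, a2=0.424, a3=1.465, a4=4.416, a0=7.037; τ=−ln(0.5460)/7.037=0.086 → t=0.615; u2·a0=0.4124·7.037=2.902; a1+…+a3=2.621 < 2.902 ≤ a1+…+a4=7.037 → R4 fires; Z=0 R=3 Y=12 M=13 S=5
Draw 11: a1=0.732, a2=0.000, a3=1.465, a4=0.000, a0=2.197; τ=−ln(0.1840)/2.197=0.771 → t=1.385; u2·a0=0.6138·2.197=1.349; a1+a2=0.732 < 1.349 ≤ a1+…+a3=2.197 → R3 fires; Z=1 R=5 Y=12 M=13 S=4
Draw 12: a1=1.220, a2=0.424, a3=1.172, a4=4.784, a0=7.600; τ=−ln(0.7002)/7.600=0.047 → t=1.432 > T=1.42: stop.
Z first becomes ≤ 4 when it reaches 4 at the event at t=0.052.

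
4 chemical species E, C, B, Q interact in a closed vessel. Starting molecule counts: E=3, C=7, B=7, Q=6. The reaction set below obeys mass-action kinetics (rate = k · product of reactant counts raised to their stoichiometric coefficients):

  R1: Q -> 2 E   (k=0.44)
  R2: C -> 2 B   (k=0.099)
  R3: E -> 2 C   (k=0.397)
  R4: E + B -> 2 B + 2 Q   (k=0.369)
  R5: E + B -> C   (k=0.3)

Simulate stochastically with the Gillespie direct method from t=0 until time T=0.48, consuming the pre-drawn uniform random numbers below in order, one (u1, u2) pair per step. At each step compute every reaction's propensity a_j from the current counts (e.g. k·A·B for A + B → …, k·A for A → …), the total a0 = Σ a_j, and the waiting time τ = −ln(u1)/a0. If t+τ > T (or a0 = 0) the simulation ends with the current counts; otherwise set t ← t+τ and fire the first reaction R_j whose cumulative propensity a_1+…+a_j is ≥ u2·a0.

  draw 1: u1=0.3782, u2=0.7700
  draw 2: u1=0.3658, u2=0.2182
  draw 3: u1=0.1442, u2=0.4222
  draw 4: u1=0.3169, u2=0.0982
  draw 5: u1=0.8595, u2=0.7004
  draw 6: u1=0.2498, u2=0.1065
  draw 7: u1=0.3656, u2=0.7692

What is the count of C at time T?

t=0.000: E=3 C=7 B=7 Q=6
Draw 1: a1=2.640, a2=0.693, a3=1.191, a4=7.749, a5=6.300, a0=18.573; τ=−ln(0.3782)/18.573=0.052 → t=0.052; u2·a0=0.7700·18.573=14.301; a1+…+a4=12.273 < 14.301 ≤ a1+…+a5=18.573 → R5 fires; E=2 C=8 B=6 Q=6
Draw 2: a1=2.640, a2=0.792, a3=0.794, a4=4.428, a5=3.600, a0=12.254; τ=−ln(0.3658)/12.254=0.082 → t=0.134; u2·a0=0.2182·12.254=2.674; a1=2.640 < 2.674 ≤ a1+a2=3.432 → R2 fires; E=2 C=7 B=8 Q=6
Draw 3: a1=2.640, a2=0.693, a3=0.794, a4=5.904, a5=4.800, a0=14.831; τ=−ln(0.1442)/14.831=0.131 → t=0.265; u2·a0=0.4222·14.831=6.262; a1+…+a3=4.127 < 6.262 ≤ a1+…+a4=10.031 → R4 fires; E=1 C=7 B=9 Q=8
Draw 4: a1=3.520, a2=0.693, a3=0.397, a4=3.321, a5=2.700, a0=10.631; τ=−ln(0.3169)/10.631=0.108 → t=0.373; u2·a0=0.0982·10.631=1.044 ≤ a1=3.520 → R1 fires; E=3 C=7 B=9 Q=7
Draw 5: a1=3.080, a2=0.693, a3=1.191, a4=9.963, a5=8.100, a0=23.027; τ=−ln(0.8595)/23.027=0.007 → t=0.380; u2·a0=0.7004·23.027=16.128; a1+…+a4=14.927 < 16.128 ≤ a1+…+a5=23.027 → R5 fires; E=2 C=8 B=8 Q=7
Draw 6: a1=3.080, a2=0.792, a3=0.794, a4=5.904, a5=4.800, a0=15.370; τ=−ln(0.2498)/15.370=0.090 → t=0.470; u2·a0=0.1065·15.370=1.637 ≤ a1=3.080 → R1 fires; E=4 C=8 B=8 Q=6
Draw 7: a1=2.640, a2=0.792, a3=1.588, a4=11.808, a5=9.600, a0=26.428; τ=−ln(0.3656)/26.428=0.038 → t=0.508 > T=0.48: stop.
Read off C at T=0.48: 8

C at T = 8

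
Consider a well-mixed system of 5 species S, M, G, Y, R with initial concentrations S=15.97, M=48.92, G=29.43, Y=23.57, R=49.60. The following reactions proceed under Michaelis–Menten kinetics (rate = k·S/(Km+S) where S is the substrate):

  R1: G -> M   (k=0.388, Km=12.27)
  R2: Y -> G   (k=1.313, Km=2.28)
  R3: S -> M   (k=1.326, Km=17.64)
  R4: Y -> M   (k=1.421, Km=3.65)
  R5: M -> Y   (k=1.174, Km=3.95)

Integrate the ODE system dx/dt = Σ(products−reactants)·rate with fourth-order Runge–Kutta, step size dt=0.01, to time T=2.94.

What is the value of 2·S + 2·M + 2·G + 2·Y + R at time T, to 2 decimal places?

Check how each reaction changes W = 2·S + 2·M + 2·G + 2·Y + R (weight of products minus weight of reactants):
R1: G -> M: (2·1) − (2·1) = 2 − 2 = 0
R2: Y -> G: (2·1) − (2·1) = 2 − 2 = 0
R3: S -> M: (2·1) − (2·1) = 2 − 2 = 0
R4: Y -> M: (2·1) − (2·1) = 2 − 2 = 0
R5: M -> Y: (2·1) − (2·1) = 2 − 2 = 0
Every reaction leaves W unchanged, so W is conserved and no simulation is needed: W(T) = W(0) = 2·15.97 + 2·48.92 + 2·29.43 + 2·23.57 + 49.60 = 285.38

Value at T = 285.38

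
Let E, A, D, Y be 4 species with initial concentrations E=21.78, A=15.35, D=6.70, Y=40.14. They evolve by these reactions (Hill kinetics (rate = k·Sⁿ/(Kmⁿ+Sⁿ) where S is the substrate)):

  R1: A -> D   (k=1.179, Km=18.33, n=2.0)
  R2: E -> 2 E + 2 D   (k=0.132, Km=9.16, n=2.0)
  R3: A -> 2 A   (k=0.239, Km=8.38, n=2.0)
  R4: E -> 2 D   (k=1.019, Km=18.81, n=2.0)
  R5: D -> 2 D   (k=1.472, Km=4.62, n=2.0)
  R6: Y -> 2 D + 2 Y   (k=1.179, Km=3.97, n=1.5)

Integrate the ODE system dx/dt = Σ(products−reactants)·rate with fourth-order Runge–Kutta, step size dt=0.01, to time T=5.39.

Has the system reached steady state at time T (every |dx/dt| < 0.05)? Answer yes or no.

Steady state at T: no

RK4 with dt=0.01: 539 steps to T=5.39. Trajectory (selected grid times):
t=0.00: E=21.78 A=15.35 D=6.70 Y=40.14
t=0.60: E=21.50 A=15.17 D=9.86 Y=40.83
t=1.20: E=21.22 A=14.99 D=13.10 Y=41.51
t=1.80: E=20.95 A=14.82 D=16.38 Y=42.20
t=2.40: E=20.68 A=14.65 D=19.66 Y=42.89
t=2.99: E=20.42 A=14.49 D=22.90 Y=43.57
t=3.59: E=20.15 A=14.33 D=26.19 Y=44.25
t=4.19: E=19.89 A=14.17 D=29.47 Y=44.94
t=4.79: E=19.64 A=14.01 D=32.75 Y=45.63
t=5.39: E=19.39 A=13.86 D=36.02 Y=46.32
Rates at T: R1=0.4287, R2=0.1079, R3=0.1750, R4=0.5249, R5=1.4482, R6=1.1501
dx/dt at T (Σ net stoichiometry × rate): E=-0.4169, A=-0.2537, D=+5.4427, Y=+1.1501
Largest |dx/dt| is |+5.4427| (D) ≥ 0.05 → not steady.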